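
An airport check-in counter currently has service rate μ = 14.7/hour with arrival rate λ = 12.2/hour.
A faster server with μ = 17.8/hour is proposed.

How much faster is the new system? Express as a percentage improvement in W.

System 1: ρ₁ = 12.2/14.7 = 0.8299, W₁ = 1/(14.7-12.2) = 0.40000
System 2: ρ₂ = 12.2/17.8 = 0.6854, W₂ = 1/(17.8-12.2) = 0.17857
Improvement: (W₁-W₂)/W₁ = (0.40000-0.17857)/0.40000 = 55.36%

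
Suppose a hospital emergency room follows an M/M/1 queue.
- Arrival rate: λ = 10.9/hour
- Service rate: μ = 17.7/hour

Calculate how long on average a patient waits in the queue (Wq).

First, compute utilization: ρ = λ/μ = 10.9/17.7 = 0.6158
For M/M/1: Wq = λ/(μ(μ-λ))
Wq = 10.9/(17.7 × (17.7-10.9))
Wq = 10.9/(17.7 × 6.80)
Wq = 0.09056 hours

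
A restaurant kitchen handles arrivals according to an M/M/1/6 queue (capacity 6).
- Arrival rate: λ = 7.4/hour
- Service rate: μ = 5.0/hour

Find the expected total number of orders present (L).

ρ = λ/μ = 7.4/5.0 = 1.4800
P₀ = (1-ρ)/(1-ρ^(K+1)) = (1-1.4800)/(1-1.4800^7) = -0.4800/-14.5536 = 0.03298
P_K = P₀×ρ^K = 0.03298 × 1.4800^6 = 0.03298 × 10.5092 = 0.3466
L = ρ[1 - (K+1)ρ^K + Kρ^(K+1)] / [(1-ρ)(1-ρ^(K+1))]
L = 1.4800 × (1 - 7×10.5092 + 6×15.5536) / ((1 - 1.4800) × (1 - 15.5536)) = 4.3976 orders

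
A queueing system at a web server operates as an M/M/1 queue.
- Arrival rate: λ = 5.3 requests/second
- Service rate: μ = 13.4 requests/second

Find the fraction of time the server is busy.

Server utilization: ρ = λ/μ
ρ = 5.3/13.4 = 0.3955
The server is busy 39.55% of the time.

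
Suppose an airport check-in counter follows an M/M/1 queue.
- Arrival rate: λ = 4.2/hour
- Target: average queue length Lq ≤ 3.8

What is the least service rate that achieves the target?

For M/M/1: Lq = λ²/(μ(μ-λ))
Need Lq ≤ 3.8, i.e. μ(μ-λ) ≥ λ²/3.8
μ² - 4.2μ - 17.64/3.8 ≥ 0  →  μ² - 4.2μ - 4.6421 ≥ 0
Quadratic formula (positive root): μ = [λ + √(λ² + 4×4.6421)]/2
Discriminant: 17.64 + 4×4.6421 = 36.2084, √36.2084 = 6.01734
μ ≥ (4.2 + 6.01734)/2 = 5.1087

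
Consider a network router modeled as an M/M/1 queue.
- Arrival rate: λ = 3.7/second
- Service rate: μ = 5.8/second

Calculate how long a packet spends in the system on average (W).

First, compute utilization: ρ = λ/μ = 3.7/5.8 = 0.6379
For M/M/1: W = 1/(μ-λ)
W = 1/(5.8-3.7) = 1/2.10
W = 0.4762 seconds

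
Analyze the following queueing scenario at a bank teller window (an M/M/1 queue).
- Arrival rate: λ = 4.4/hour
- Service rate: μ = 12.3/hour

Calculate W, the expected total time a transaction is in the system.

First, compute utilization: ρ = λ/μ = 4.4/12.3 = 0.3577
For M/M/1: W = 1/(μ-λ)
W = 1/(12.3-4.4) = 1/7.90
W = 0.1266 hours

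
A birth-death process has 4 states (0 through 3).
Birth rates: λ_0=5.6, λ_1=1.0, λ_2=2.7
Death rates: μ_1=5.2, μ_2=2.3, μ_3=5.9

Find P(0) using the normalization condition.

Ratios P(n)/P(0) = (λ₀···λₙ₋₁)/(μ₁···μₙ):
P(1)/P(0) = (5.6)/(5.2) = 1.0769
P(2)/P(0) = (5.6×1.0)/(5.2×2.3) = 0.4682
P(3)/P(0) = (5.6×1.0×2.7)/(5.2×2.3×5.9) = 0.2143

Normalization: ∑ P(n) = 1
P(0) × (1.0000 + 1.0769 + 0.4682 + 0.2143) = 1
P(0) × 2.7594 = 1
P(0) = 1/2.7594 = 0.3624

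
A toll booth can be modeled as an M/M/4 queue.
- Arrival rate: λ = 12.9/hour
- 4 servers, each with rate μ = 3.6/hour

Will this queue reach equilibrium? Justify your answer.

Stability requires ρ = λ/(cμ) < 1
ρ = 12.9/(4 × 3.6) = 12.9/14.40 = 0.8958
Since 0.8958 < 1, the system is STABLE.
The servers are busy 89.58% of the time.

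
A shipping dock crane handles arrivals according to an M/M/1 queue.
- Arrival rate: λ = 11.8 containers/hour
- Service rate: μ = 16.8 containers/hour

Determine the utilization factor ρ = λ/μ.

Server utilization: ρ = λ/μ
ρ = 11.8/16.8 = 0.7024
The server is busy 70.24% of the time.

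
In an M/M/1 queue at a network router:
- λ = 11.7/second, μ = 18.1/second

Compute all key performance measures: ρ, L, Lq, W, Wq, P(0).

Step 1: ρ = λ/μ = 11.7/18.1 = 0.6464
Step 2: L = λ/(μ-λ) = 11.7/6.40 = 1.8281
Step 3: Lq = λ²/(μ(μ-λ)) = 136.89/(18.1×6.40) = 1.1817
Step 4: W = 1/(μ-λ) = 1/6.40 = 0.15625
Step 5: Wq = λ/(μ(μ-λ)) = 11.7/(18.1×6.40) = 0.1010
Step 6: P(0) = 1-ρ = 0.3536
Verify: L = λW = 11.7×0.15625 = 1.8281 ✔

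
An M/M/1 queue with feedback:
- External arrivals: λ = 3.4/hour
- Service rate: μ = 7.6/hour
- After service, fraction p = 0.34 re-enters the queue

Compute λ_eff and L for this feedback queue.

Effective arrival rate: λ_eff = λ/(1-p) = 3.4/(1-0.34) = 3.4/0.66 = 5.1515
ρ = λ_eff/μ = 5.1515/7.6 = 0.67783
L = ρ/(1-ρ) = 0.67783/(1-0.67783) = 2.1040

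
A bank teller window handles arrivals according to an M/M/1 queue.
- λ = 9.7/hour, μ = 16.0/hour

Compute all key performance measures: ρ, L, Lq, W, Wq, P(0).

Step 1: ρ = λ/μ = 9.7/16.0 = 0.6062
Step 2: L = λ/(μ-λ) = 9.7/6.30 = 1.5397
Step 3: Lq = λ²/(μ(μ-λ)) = 94.09/(16.0×6.30) = 0.9334
Step 4: W = 1/(μ-λ) = 1/6.30 = 0.15873
Step 5: Wq = λ/(μ(μ-λ)) = 9.7/(16.0×6.30) = 0.09623
Step 6: P(0) = 1-ρ = 0.3938
Verify: L = λW = 9.7×0.15873 = 1.5397 ✔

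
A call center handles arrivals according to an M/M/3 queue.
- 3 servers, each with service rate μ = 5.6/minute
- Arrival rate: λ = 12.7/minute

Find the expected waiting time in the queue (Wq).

Traffic intensity: ρ = λ/(cμ) = 12.7/(3×5.6) = 0.7560
Since ρ = 0.7560 < 1, system is stable.
Offered load a = λ/μ = cρ = 12.7/5.6 = 2.2679
P₀ = [ Σₙ₌₀^2 aⁿ/n! + a^3/(3!(1-ρ)) ]⁻¹
Σ = a^0/0! + a^1/1! + a^2/2! = 1.000000 + 2.267857 + 2.571588 = 5.8394
a^3/(3!(1-ρ)) = 11.66399/(6 × 0.2440476) = 7.9657
P₀ = 1/(5.8394 + 7.9657) = 0.07244
Lq = P₀·a^3·ρ / (3!(1-ρ)²) = 0.072437 × 11.6640 × 0.75595 / (6 × 0.059559) = 1.7873
Wq = Lq/λ = 1.7873/12.7 = 0.1407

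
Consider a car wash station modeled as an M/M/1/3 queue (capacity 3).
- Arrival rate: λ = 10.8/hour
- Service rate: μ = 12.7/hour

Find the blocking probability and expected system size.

ρ = λ/μ = 10.8/12.7 = 0.8504
P₀ = (1-ρ)/(1-ρ^(K+1)) = (1-0.8504)/(1-0.8504^4) = 0.1496/0.4770 = 0.3136
P_K = P₀×ρ^K = 0.3136 × 0.8504^3 = 0.3136 × 0.6150 = 0.1929
Blocking probability P_3 = 0.1929 (19.29%)
L = ρ[1 - (K+1)ρ^K + Kρ^(K+1)] / [(1-ρ)(1-ρ^(K+1))]
L = 0.8504 × (1 - 4×0.6149924 + 3×0.5229895) / ((1 - 0.8504) × (1 - 0.5229895)) = 1.2989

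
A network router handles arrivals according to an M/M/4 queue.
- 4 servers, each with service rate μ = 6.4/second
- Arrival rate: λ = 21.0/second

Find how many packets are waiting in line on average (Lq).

Traffic intensity: ρ = λ/(cμ) = 21.0/(4×6.4) = 0.8203
Since ρ = 0.8203 < 1, system is stable.
Offered load a = λ/μ = cρ = 21.0/6.4 = 3.2812
P₀ = [ Σₙ₌₀^3 aⁿ/n! + a^4/(4!(1-ρ)) ]⁻¹
Σ = a^0/0! + a^1/1! + a^2/2! + a^3/3! = 1.0000 + 3.2812 + 5.3833 + 5.8880 = 15.5525
a^4/(4!(1-ρ)) = 115.9197/(24 × 0.179688) = 26.8799
P₀ = 1/(15.5525 + 26.8799) = 0.02357
Lq = P₀·a^4·ρ / (4!(1-ρ)²) = 0.0235669 × 115.9197 × 0.820312 / (24 × 0.0322876) = 2.8920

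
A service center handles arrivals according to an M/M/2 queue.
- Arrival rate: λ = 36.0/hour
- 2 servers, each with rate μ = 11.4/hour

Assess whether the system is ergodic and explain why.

Stability requires ρ = λ/(cμ) < 1
ρ = 36.0/(2 × 11.4) = 36.0/22.80 = 1.5789
Since 1.5789 ≥ 1, the system is UNSTABLE.
Need c > λ/μ = 36.0/11.4 = 3.16.
Minimum servers needed: c = 4.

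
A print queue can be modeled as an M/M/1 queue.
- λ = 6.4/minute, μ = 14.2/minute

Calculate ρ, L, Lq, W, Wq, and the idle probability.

Step 1: ρ = λ/μ = 6.4/14.2 = 0.4507
Step 2: L = λ/(μ-λ) = 6.4/7.80 = 0.8205
Step 3: Lq = λ²/(μ(μ-λ)) = 40.96/(14.2×7.80) = 0.3698
Step 4: W = 1/(μ-λ) = 1/7.80 = 0.1282
Step 5: Wq = λ/(μ(μ-λ)) = 6.4/(14.2×7.80) = 0.05778
Step 6: P(0) = 1-ρ = 0.5493
Verify: L = λW = 6.4×0.1282 = 0.8205 ✔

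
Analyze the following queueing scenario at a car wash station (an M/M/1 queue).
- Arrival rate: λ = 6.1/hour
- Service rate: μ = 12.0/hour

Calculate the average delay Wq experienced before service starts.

First, compute utilization: ρ = λ/μ = 6.1/12.0 = 0.5083
For M/M/1: Wq = λ/(μ(μ-λ))
Wq = 6.1/(12.0 × (12.0-6.1))
Wq = 6.1/(12.0 × 5.90)
Wq = 0.08616 hours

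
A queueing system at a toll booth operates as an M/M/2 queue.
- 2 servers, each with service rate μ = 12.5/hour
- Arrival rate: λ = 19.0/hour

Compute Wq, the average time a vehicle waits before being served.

Traffic intensity: ρ = λ/(cμ) = 19.0/(2×12.5) = 0.7600
Since ρ = 0.7600 < 1, system is stable.
Offered load a = λ/μ = cρ = 19.0/12.5 = 1.5200
P₀ = [ Σₙ₌₀^1 aⁿ/n! + a^2/(2!(1-ρ)) ]⁻¹
Σ = a^0/0! + a^1/1! = 1.0000 + 1.5200 = 2.5200
a^2/(2!(1-ρ)) = 2.3104/(2 × 0.2400) = 4.8133
P₀ = 1/(2.5200 + 4.8133) = 0.1364
Lq = P₀·a^2·ρ / (2!(1-ρ)²) = 0.136364 × 2.31040 × 0.760000 / (2 × 0.0576000) = 2.0785
Wq = Lq/λ = 2.0785/19.0 = 0.1094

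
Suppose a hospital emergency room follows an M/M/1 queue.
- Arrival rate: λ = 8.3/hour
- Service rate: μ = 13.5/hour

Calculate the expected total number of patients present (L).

ρ = λ/μ = 8.3/13.5 = 0.6148
For M/M/1: L = λ/(μ-λ)
L = 8.3/(13.5-8.3) = 8.3/5.20
L = 1.5962 patients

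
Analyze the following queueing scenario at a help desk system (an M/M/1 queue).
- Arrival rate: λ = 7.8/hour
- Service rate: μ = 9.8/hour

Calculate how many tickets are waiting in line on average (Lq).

ρ = λ/μ = 7.8/9.8 = 0.7959
For M/M/1: Lq = λ²/(μ(μ-λ))
Lq = 60.84/(9.8 × 2.00)
Lq = 3.1041 tickets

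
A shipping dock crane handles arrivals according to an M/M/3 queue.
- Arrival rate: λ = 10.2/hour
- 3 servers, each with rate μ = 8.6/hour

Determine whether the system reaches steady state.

Stability requires ρ = λ/(cμ) < 1
ρ = 10.2/(3 × 8.6) = 10.2/25.80 = 0.3953
Since 0.3953 < 1, the system is STABLE.
The servers are busy 39.53% of the time.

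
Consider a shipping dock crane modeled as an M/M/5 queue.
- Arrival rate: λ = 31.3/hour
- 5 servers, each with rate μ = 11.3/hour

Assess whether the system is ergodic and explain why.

Stability requires ρ = λ/(cμ) < 1
ρ = 31.3/(5 × 11.3) = 31.3/56.50 = 0.5540
Since 0.5540 < 1, the system is STABLE.
The servers are busy 55.40% of the time.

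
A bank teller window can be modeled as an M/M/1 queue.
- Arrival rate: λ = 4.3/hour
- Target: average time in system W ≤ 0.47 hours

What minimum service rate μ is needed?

For M/M/1: W = 1/(μ-λ)
Need W ≤ 0.47, so 1/(μ-λ) ≤ 0.47
μ - λ ≥ 1/0.47 = 2.1277
μ ≥ 4.3 + 2.1277 = 6.4277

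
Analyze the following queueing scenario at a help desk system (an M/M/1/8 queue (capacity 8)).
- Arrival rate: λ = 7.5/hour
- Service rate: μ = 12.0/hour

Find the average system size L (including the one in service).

ρ = λ/μ = 7.5/12.0 = 0.6250
P₀ = (1-ρ)/(1-ρ^(K+1)) = (1-0.6250)/(1-0.6250^9) = 0.37500/0.98545 = 0.3805
P_K = P₀×ρ^K = 0.38054 × 0.6250^8 = 0.38054 × 0.023283 = 0.008860
L = ρ[1 - (K+1)ρ^K + Kρ^(K+1)] / [(1-ρ)(1-ρ^(K+1))]
L = 0.6250 × (1 - 9×0.02328 + 8×0.01455) / ((1 - 0.6250) × (1 - 0.01455)) = 1.5338 tickets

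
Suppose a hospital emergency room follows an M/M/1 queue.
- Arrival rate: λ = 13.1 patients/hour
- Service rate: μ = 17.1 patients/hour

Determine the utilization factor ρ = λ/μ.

Server utilization: ρ = λ/μ
ρ = 13.1/17.1 = 0.7661
The server is busy 76.61% of the time.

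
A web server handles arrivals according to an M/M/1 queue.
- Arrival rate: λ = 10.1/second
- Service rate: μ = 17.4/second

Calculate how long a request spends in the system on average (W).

First, compute utilization: ρ = λ/μ = 10.1/17.4 = 0.5805
For M/M/1: W = 1/(μ-λ)
W = 1/(17.4-10.1) = 1/7.30
W = 0.1370 seconds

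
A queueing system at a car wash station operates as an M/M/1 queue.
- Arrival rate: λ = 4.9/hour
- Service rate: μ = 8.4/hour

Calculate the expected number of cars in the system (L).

ρ = λ/μ = 4.9/8.4 = 0.5833
For M/M/1: L = λ/(μ-λ)
L = 4.9/(8.4-4.9) = 4.9/3.50
L = 1.4000 cars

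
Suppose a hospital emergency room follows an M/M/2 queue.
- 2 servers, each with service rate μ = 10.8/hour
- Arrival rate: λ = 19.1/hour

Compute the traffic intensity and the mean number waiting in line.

Traffic intensity: ρ = λ/(cμ) = 19.1/(2×10.8) = 0.8843
Since ρ = 0.8843 < 1, system is stable.
Offered load a = λ/μ = cρ = 19.1/10.8 = 1.7685
P₀ = [ Σₙ₌₀^1 aⁿ/n! + a^2/(2!(1-ρ)) ]⁻¹
Σ = a^0/0! + a^1/1! = 1.0000 + 1.7685 = 2.7685
a^2/(2!(1-ρ)) = 3.12766/(2 × 0.115741) = 13.5115
P₀ = 1/(2.7685 + 13.5115) = 0.06143
Lq = P₀·a^2·ρ / (2!(1-ρ)²) = 0.061425 × 3.1277 × 0.88426 / (2 × 0.013396) = 6.3408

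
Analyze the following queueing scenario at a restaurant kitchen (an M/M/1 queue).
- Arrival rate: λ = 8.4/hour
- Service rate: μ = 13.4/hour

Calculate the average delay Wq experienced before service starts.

First, compute utilization: ρ = λ/μ = 8.4/13.4 = 0.6269
For M/M/1: Wq = λ/(μ(μ-λ))
Wq = 8.4/(13.4 × (13.4-8.4))
Wq = 8.4/(13.4 × 5.00)
Wq = 0.1254 hours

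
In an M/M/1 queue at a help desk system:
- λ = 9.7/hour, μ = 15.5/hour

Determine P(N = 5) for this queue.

ρ = λ/μ = 9.7/15.5 = 0.6258
P(n) = (1-ρ)ρⁿ
P(5) = (1-0.6258) × 0.6258^5
P(5) = 0.3742 × 0.09598
P(5) = 0.03592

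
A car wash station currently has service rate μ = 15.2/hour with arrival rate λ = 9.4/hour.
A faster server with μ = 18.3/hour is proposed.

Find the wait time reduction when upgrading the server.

System 1: ρ₁ = 9.4/15.2 = 0.6184, W₁ = 1/(15.2-9.4) = 0.17241
System 2: ρ₂ = 9.4/18.3 = 0.5137, W₂ = 1/(18.3-9.4) = 0.11236
Improvement: (W₁-W₂)/W₁ = (0.17241-0.11236)/0.17241 = 34.83%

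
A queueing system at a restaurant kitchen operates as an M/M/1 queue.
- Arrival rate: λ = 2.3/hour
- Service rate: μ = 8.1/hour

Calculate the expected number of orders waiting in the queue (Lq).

ρ = λ/μ = 2.3/8.1 = 0.2840
For M/M/1: Lq = λ²/(μ(μ-λ))
Lq = 5.29/(8.1 × 5.80)
Lq = 0.1126 orders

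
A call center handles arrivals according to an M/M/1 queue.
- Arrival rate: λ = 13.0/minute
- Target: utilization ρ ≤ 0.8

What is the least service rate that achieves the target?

ρ = λ/μ, so μ = λ/ρ
μ ≥ 13.0/0.8 = 16.2500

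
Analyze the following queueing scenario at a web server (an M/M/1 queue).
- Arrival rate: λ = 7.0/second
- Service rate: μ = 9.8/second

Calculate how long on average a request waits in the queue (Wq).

First, compute utilization: ρ = λ/μ = 7.0/9.8 = 0.7143
For M/M/1: Wq = λ/(μ(μ-λ))
Wq = 7.0/(9.8 × (9.8-7.0))
Wq = 7.0/(9.8 × 2.80)
Wq = 0.2551 seconds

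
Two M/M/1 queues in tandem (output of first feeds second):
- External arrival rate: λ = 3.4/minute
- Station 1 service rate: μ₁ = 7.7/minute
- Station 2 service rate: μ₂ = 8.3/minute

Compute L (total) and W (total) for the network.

By Jackson's theorem, each station behaves as independent M/M/1.
Station 1: ρ₁ = 3.4/7.7 = 0.4416, L₁ = ρ₁/(1-ρ₁) = λ/(μ₁-λ) = 3.4/4.30 = 0.7907
Station 2: ρ₂ = 3.4/8.3 = 0.4096, L₂ = ρ₂/(1-ρ₂) = λ/(μ₂-λ) = 3.4/4.90 = 0.6939
Total: L = L₁ + L₂ = 0.7907 + 0.6939 = 1.4846
W = L/λ = 1.4846/3.4 = 0.4366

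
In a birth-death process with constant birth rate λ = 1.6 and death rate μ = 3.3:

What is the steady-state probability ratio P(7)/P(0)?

For constant rates: P(n)/P(0) = (λ/μ)^n
P(7)/P(0) = (1.6/3.3)^7 = 0.48485^7 = 0.006299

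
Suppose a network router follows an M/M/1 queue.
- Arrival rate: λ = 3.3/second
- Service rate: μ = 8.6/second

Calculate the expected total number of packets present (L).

ρ = λ/μ = 3.3/8.6 = 0.3837
For M/M/1: L = λ/(μ-λ)
L = 3.3/(8.6-3.3) = 3.3/5.30
L = 0.6226 packets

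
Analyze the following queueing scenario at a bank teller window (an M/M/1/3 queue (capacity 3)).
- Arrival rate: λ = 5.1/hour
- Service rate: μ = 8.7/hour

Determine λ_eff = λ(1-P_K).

ρ = λ/μ = 5.1/8.7 = 0.58621
P₀ = (1-ρ)/(1-ρ^(K+1)) = (1-0.58621)/(1-0.58621^4) = 0.4138/0.8819 = 0.4692
P_K = P₀×ρ^K = 0.46920 × 0.58621^3 = 0.46920 × 0.20145 = 0.09452
λ_eff = λ(1-P_K) = 5.1 × (1 - 0.094517) = 5.1 × 0.9055 = 4.6180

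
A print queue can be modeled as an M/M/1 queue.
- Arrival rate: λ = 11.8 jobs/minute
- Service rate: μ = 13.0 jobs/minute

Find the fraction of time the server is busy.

Server utilization: ρ = λ/μ
ρ = 11.8/13.0 = 0.9077
The server is busy 90.77% of the time.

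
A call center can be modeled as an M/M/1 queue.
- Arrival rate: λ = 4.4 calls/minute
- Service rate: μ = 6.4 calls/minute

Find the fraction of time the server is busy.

Server utilization: ρ = λ/μ
ρ = 4.4/6.4 = 0.6875
The server is busy 68.75% of the time.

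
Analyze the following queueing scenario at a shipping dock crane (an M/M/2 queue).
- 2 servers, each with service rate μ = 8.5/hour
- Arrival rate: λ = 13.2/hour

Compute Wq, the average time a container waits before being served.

Traffic intensity: ρ = λ/(cμ) = 13.2/(2×8.5) = 0.7765
Since ρ = 0.7765 < 1, system is stable.
Offered load a = λ/μ = cρ = 13.2/8.5 = 1.5529
P₀ = [ Σₙ₌₀^1 aⁿ/n! + a^2/(2!(1-ρ)) ]⁻¹
Σ = a^0/0! + a^1/1! = 1.0000 + 1.5529 = 2.5529
a^2/(2!(1-ρ)) = 2.4116/(2 × 0.22353) = 5.3944
P₀ = 1/(2.5529 + 5.3944) = 0.1258
Lq = P₀·a^2·ρ / (2!(1-ρ)²) = 0.125828 × 2.41163 × 0.776471 / (2 × 0.0499654) = 2.3578
Wq = Lq/λ = 2.3578/13.2 = 0.1786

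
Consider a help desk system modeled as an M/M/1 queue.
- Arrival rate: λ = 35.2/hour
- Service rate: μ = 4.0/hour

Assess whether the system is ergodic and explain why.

Stability requires ρ = λ/(cμ) < 1
ρ = 35.2/(1 × 4.0) = 35.2/4.00 = 8.8000
Since 8.8000 ≥ 1, the system is UNSTABLE.
Queue grows without bound. Need μ > λ = 35.2.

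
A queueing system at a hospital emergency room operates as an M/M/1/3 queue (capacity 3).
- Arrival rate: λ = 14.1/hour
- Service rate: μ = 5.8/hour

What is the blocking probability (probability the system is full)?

ρ = λ/μ = 14.1/5.8 = 2.4310
P₀ = (1-ρ)/(1-ρ^(K+1)) = (1-2.4310)/(1-2.4310^4) = -1.4310/-33.9253 = 0.04218
P_K = P₀×ρ^K = 0.04218 × 2.4310^3 = 0.04218 × 14.3666 = 0.6060
Blocking probability = 60.60%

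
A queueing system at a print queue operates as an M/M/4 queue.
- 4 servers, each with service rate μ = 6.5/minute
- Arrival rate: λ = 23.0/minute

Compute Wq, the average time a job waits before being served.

Traffic intensity: ρ = λ/(cμ) = 23.0/(4×6.5) = 0.8846
Since ρ = 0.8846 < 1, system is stable.
Offered load a = λ/μ = cρ = 23.0/6.5 = 3.5385
P₀ = [ Σₙ₌₀^3 aⁿ/n! + a^4/(4!(1-ρ)) ]⁻¹
Σ = a^0/0! + a^1/1! + a^2/2! + a^3/3! = 1.00000 + 3.53846 + 6.26036 + 7.38401 = 18.1828
a^4/(4!(1-ρ)) = 156.7682/(24 × 0.1153846) = 56.6107
P₀ = 1/(18.1828 + 56.6107) = 0.01337
Lq = P₀·a^4·ρ / (4!(1-ρ)²) = 0.0133701 × 156.7682 × 0.884615 / (24 × 0.0133136) = 5.8028
Wq = Lq/λ = 5.8028/23.0 = 0.2523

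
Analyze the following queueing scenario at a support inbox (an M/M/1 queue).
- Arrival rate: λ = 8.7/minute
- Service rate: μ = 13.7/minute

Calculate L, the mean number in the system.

ρ = λ/μ = 8.7/13.7 = 0.6350
For M/M/1: L = λ/(μ-λ)
L = 8.7/(13.7-8.7) = 8.7/5.00
L = 1.7400 emails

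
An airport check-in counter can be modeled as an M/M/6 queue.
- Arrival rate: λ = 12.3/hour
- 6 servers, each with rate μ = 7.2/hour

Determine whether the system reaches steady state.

Stability requires ρ = λ/(cμ) < 1
ρ = 12.3/(6 × 7.2) = 12.3/43.20 = 0.2847
Since 0.2847 < 1, the system is STABLE.
The servers are busy 28.47% of the time.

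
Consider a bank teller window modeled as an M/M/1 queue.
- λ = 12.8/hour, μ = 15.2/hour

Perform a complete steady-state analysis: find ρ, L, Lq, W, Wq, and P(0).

Step 1: ρ = λ/μ = 12.8/15.2 = 0.8421
Step 2: L = λ/(μ-λ) = 12.8/2.40 = 5.3333
Step 3: Lq = λ²/(μ(μ-λ)) = 163.84/(15.2×2.40) = 4.4912
Step 4: W = 1/(μ-λ) = 1/2.40 = 0.416667
Step 5: Wq = λ/(μ(μ-λ)) = 12.8/(15.2×2.40) = 0.3509
Step 6: P(0) = 1-ρ = 0.1579
Verify: L = λW = 12.8×0.416667 = 5.3333 ✔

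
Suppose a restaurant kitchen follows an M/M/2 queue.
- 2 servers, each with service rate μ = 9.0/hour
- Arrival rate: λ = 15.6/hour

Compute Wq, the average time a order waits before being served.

Traffic intensity: ρ = λ/(cμ) = 15.6/(2×9.0) = 0.8667
Since ρ = 0.8667 < 1, system is stable.
Offered load a = λ/μ = cρ = 15.6/9.0 = 1.7333
P₀ = [ Σₙ₌₀^1 aⁿ/n! + a^2/(2!(1-ρ)) ]⁻¹
Σ = a^0/0! + a^1/1! = 1.0000 + 1.7333 = 2.7333
a^2/(2!(1-ρ)) = 3.00444/(2 × 0.133333) = 11.2667
P₀ = 1/(2.7333 + 11.2667) = 0.07143
Lq = P₀·a^2·ρ / (2!(1-ρ)²) = 0.07142857 × 3.004444 × 0.8666667 / (2 × 0.01777778) = 5.2310
Wq = Lq/λ = 5.2310/15.6 = 0.3353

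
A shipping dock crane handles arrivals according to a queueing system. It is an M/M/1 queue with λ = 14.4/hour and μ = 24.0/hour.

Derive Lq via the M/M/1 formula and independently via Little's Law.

Method 1 (direct): Lq = λ²/(μ(μ-λ)) = 207.36/(24.0 × 9.60) = 0.9000

Method 2 (Little's Law):
W = 1/(μ-λ) = 1/9.60 = 0.10417
Wq = W - 1/μ = 0.10417 - 0.041667 = 0.06250
Lq = λWq = 14.4 × 0.06250 = 0.9000 ✔ (matches Method 1)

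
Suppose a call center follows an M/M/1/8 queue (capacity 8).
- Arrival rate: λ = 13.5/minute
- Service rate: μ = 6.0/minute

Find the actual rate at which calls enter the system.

ρ = λ/μ = 13.5/6.0 = 2.2500
P₀ = (1-ρ)/(1-ρ^(K+1)) = (1-2.2500)/(1-2.2500^9) = -1.2500/-1476.8919 = 0.0008464
P_K = P₀×ρ^K = 0.00084637 × 2.2500^8 = 0.00084637 × 656.8408 = 0.5559
λ_eff = λ(1-P_K) = 13.5 × (1 - 0.55593) = 13.5 × 0.44407 = 5.9949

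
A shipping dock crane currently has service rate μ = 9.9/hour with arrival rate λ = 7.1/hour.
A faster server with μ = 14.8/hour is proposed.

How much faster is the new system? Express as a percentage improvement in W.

System 1: ρ₁ = 7.1/9.9 = 0.7172, W₁ = 1/(9.9-7.1) = 0.35714
System 2: ρ₂ = 7.1/14.8 = 0.4797, W₂ = 1/(14.8-7.1) = 0.12987
Improvement: (W₁-W₂)/W₁ = (0.35714-0.12987)/0.35714 = 63.64%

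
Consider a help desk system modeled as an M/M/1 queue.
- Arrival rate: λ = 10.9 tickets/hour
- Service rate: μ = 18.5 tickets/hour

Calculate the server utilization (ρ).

Server utilization: ρ = λ/μ
ρ = 10.9/18.5 = 0.5892
The server is busy 58.92% of the time.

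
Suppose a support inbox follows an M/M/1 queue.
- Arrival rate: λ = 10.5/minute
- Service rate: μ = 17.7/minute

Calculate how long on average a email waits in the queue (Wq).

First, compute utilization: ρ = λ/μ = 10.5/17.7 = 0.5932
For M/M/1: Wq = λ/(μ(μ-λ))
Wq = 10.5/(17.7 × (17.7-10.5))
Wq = 10.5/(17.7 × 7.20)
Wq = 0.08239 minutes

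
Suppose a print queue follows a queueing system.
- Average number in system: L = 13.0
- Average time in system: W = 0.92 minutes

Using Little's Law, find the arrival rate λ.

Little's Law: L = λW, so λ = L/W
λ = 13.0/0.92 = 14.1304 jobs/minute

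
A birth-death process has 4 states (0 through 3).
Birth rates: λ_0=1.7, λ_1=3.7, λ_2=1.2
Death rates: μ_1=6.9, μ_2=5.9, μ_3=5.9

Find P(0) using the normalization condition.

Ratios P(n)/P(0) = (λ₀···λₙ₋₁)/(μ₁···μₙ):
P(1)/P(0) = (1.7)/(6.9) = 0.2464
P(2)/P(0) = (1.7×3.7)/(6.9×5.9) = 0.1545
P(3)/P(0) = (1.7×3.7×1.2)/(6.9×5.9×5.9) = 0.03143

Normalization: ∑ P(n) = 1
P(0) × (1.0000 + 0.2464 + 0.1545 + 0.03143) = 1
P(0) × 1.4323 = 1
P(0) = 1/1.4323 = 0.6982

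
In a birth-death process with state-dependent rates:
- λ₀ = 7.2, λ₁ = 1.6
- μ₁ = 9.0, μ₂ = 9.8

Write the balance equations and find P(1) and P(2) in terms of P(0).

Balance equations:
State 0: λ₀P₀ = μ₁P₁ → P₁ = (λ₀/μ₁)P₀ = (7.2/9.0)P₀ = 0.8000P₀
State 1: P₂ = (λ₀λ₁)/(μ₁μ₂)P₀ = (7.2×1.6)/(9.0×9.8)P₀ = 0.1306P₀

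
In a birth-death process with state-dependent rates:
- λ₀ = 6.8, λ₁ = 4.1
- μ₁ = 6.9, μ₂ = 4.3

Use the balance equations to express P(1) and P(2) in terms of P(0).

Balance equations:
State 0: λ₀P₀ = μ₁P₁ → P₁ = (λ₀/μ₁)P₀ = (6.8/6.9)P₀ = 0.9855P₀
State 1: P₂ = (λ₀λ₁)/(μ₁μ₂)P₀ = (6.8×4.1)/(6.9×4.3)P₀ = 0.9397P₀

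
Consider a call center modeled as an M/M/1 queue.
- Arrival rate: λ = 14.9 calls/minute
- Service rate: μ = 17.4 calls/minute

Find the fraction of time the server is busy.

Server utilization: ρ = λ/μ
ρ = 14.9/17.4 = 0.8563
The server is busy 85.63% of the time.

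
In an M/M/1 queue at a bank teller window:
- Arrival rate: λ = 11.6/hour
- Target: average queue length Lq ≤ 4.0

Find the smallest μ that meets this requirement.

For M/M/1: Lq = λ²/(μ(μ-λ))
Need Lq ≤ 4.0, i.e. μ(μ-λ) ≥ λ²/4.0
μ² - 11.6μ - 134.56/4.0 ≥ 0  →  μ² - 11.6μ - 33.6400 ≥ 0
Quadratic formula (positive root): μ = [λ + √(λ² + 4×33.6400)]/2
Discriminant: 134.56 + 4×33.6400 = 269.1200, √269.1200 = 16.4049
μ ≥ (11.6 + 16.4049)/2 = 14.0024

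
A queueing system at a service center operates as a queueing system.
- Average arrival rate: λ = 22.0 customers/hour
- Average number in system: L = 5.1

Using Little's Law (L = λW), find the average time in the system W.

Little's Law: L = λW, so W = L/λ
W = 5.1/22.0 = 0.2318 hours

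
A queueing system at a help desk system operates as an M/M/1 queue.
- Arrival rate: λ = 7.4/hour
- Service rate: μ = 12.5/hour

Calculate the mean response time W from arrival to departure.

First, compute utilization: ρ = λ/μ = 7.4/12.5 = 0.5920
For M/M/1: W = 1/(μ-λ)
W = 1/(12.5-7.4) = 1/5.10
W = 0.1961 hours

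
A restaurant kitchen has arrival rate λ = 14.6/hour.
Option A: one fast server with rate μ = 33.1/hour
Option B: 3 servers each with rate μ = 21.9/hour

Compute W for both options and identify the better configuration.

Option A: single server μ = 33.1 (M/M/1)
  ρ_A = 14.6/33.1 = 0.4411
  W_A = 1/(μ-λ) = 1/(33.1-14.6) = 1/18.50 = 0.05405

Option B: 3 servers μ = 21.9 (M/M/3)
  ρ_B = λ/(cμ) = 14.6/(3×21.9) = 0.2222
  Offered load a = λ/μ = cρ = 14.6/21.9 = 0.6667
  P₀ = [ Σₙ₌₀^2 aⁿ/n! + a^3/(3!(1-ρ)) ]⁻¹
  Σ = a^0/0! + a^1/1! + a^2/2! = 1.0000 + 0.6667 + 0.2222 = 1.8889
  a^3/(3!(1-ρ)) = 0.2963/(6 × 0.7778) = 0.06349
  P₀ = 1/(1.8889 + 0.06349) = 0.5122
  Lq = P₀·a^3·ρ / (3!(1-ρ)²) = 0.51220 × 0.29630 × 0.22222 / (6 × 0.60494) = 0.009292
  Wq_B = Lq/λ = 0.009292/14.6 = 0.0006364
  W_B = Wq_B + 1/μ = 0.0006364 + 0.04566 = 0.04630

Since W_B = 0.04630 < W_A = 0.05405, Option B (multiple servers) has the shorter time in system.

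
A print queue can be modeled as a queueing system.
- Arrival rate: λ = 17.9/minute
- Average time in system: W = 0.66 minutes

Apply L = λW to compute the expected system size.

Little's Law: L = λW
L = 17.9 × 0.66 = 11.8140 jobs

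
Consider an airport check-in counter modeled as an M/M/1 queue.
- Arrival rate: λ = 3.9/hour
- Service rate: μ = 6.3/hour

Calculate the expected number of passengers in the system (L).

ρ = λ/μ = 3.9/6.3 = 0.6190
For M/M/1: L = λ/(μ-λ)
L = 3.9/(6.3-3.9) = 3.9/2.40
L = 1.6250 passengers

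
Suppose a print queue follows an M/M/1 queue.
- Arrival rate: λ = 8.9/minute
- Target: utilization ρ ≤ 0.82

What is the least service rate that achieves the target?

ρ = λ/μ, so μ = λ/ρ
μ ≥ 8.9/0.82 = 10.8537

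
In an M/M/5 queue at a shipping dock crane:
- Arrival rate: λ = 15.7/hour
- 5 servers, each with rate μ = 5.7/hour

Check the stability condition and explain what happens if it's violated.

Stability requires ρ = λ/(cμ) < 1
ρ = 15.7/(5 × 5.7) = 15.7/28.50 = 0.5509
Since 0.5509 < 1, the system is STABLE.
The servers are busy 55.09% of the time.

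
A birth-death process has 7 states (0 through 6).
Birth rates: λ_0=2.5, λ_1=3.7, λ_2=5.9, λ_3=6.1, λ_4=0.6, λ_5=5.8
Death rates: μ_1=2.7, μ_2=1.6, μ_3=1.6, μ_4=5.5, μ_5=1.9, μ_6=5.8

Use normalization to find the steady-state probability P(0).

Ratios P(n)/P(0) = (λ₀···λₙ₋₁)/(μ₁···μₙ):
P(1)/P(0) = (2.5)/(2.7) = 0.9259
P(2)/P(0) = (2.5×3.7)/(2.7×1.6) = 2.1412
P(3)/P(0) = (2.5×3.7×5.9)/(2.7×1.6×1.6) = 7.8957
P(4)/P(0) = (2.5×3.7×5.9×6.1)/(2.7×1.6×1.6×5.5) = 8.7570
P(5)/P(0) = (2.5×3.7×5.9×6.1×0.6)/(2.7×1.6×1.6×5.5×1.9) = 2.7654
P(6)/P(0) = (2.5×3.7×5.9×6.1×0.6×5.8)/(2.7×1.6×1.6×5.5×1.9×5.8) = 2.7654

Normalization: ∑ P(n) = 1
P(0) × (1.0000 + 0.9259 + 2.1412 + 7.8957 + 8.7570 + 2.7654 + 2.7654) = 1
P(0) × 26.2506 = 1
P(0) = 1/26.2506 = 0.03809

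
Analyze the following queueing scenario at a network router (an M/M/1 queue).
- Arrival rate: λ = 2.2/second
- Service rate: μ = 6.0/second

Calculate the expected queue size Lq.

ρ = λ/μ = 2.2/6.0 = 0.3667
For M/M/1: Lq = λ²/(μ(μ-λ))
Lq = 4.84/(6.0 × 3.80)
Lq = 0.2123 packets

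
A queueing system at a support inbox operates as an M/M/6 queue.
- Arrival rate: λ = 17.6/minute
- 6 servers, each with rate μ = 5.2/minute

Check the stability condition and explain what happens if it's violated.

Stability requires ρ = λ/(cμ) < 1
ρ = 17.6/(6 × 5.2) = 17.6/31.20 = 0.5641
Since 0.5641 < 1, the system is STABLE.
The servers are busy 56.41% of the time.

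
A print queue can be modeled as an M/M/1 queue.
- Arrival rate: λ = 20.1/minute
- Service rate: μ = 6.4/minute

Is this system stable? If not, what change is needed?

Stability requires ρ = λ/(cμ) < 1
ρ = 20.1/(1 × 6.4) = 20.1/6.40 = 3.1406
Since 3.1406 ≥ 1, the system is UNSTABLE.
Queue grows without bound. Need μ > λ = 20.1.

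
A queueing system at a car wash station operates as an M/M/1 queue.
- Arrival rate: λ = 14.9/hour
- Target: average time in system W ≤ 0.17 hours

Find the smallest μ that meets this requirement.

For M/M/1: W = 1/(μ-λ)
Need W ≤ 0.17, so 1/(μ-λ) ≤ 0.17
μ - λ ≥ 1/0.17 = 5.8824
μ ≥ 14.9 + 5.8824 = 20.7824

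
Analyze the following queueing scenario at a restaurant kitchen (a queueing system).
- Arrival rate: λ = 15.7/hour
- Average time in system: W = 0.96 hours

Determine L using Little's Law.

Little's Law: L = λW
L = 15.7 × 0.96 = 15.0720 orders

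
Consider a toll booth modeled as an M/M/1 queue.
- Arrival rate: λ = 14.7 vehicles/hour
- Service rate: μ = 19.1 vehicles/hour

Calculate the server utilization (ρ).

Server utilization: ρ = λ/μ
ρ = 14.7/19.1 = 0.7696
The server is busy 76.96% of the time.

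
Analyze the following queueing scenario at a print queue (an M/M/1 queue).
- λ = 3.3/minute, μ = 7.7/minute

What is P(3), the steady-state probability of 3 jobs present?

ρ = λ/μ = 3.3/7.7 = 0.42857
P(n) = (1-ρ)ρⁿ
P(3) = (1-0.42857) × 0.42857^3
P(3) = 0.5714 × 0.07872
P(3) = 0.04498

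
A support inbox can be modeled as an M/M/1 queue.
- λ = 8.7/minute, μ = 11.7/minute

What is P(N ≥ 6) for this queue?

ρ = λ/μ = 8.7/11.7 = 0.74359
P(N ≥ n) = ρⁿ
P(N ≥ 6) = 0.74359^6
P(N ≥ 6) = 0.1690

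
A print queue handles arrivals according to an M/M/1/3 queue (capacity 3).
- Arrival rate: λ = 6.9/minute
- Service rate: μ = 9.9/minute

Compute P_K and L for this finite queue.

ρ = λ/μ = 6.9/9.9 = 0.69697
P₀ = (1-ρ)/(1-ρ^(K+1)) = (1-0.69697)/(1-0.69697^4) = 0.3030/0.7640 = 0.3966
P_K = P₀×ρ^K = 0.3966 × 0.69697^3 = 0.3966 × 0.3386 = 0.1343
Blocking probability P_3 = 0.1343 (13.43%)
L = ρ[1 - (K+1)ρ^K + Kρ^(K+1)] / [(1-ρ)(1-ρ^(K+1))]
L = 0.69697 × (1 - 4×0.33857 + 3×0.23597) / ((1 - 0.69697) × (1 - 0.23597)) = 1.0646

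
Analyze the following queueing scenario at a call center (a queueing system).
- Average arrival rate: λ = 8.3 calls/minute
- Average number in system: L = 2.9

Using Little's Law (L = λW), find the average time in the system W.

Little's Law: L = λW, so W = L/λ
W = 2.9/8.3 = 0.3494 minutes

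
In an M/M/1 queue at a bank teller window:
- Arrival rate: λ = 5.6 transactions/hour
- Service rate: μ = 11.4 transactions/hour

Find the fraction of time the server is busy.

Server utilization: ρ = λ/μ
ρ = 5.6/11.4 = 0.4912
The server is busy 49.12% of the time.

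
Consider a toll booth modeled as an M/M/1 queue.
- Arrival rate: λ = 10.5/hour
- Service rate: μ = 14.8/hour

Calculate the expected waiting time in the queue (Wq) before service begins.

First, compute utilization: ρ = λ/μ = 10.5/14.8 = 0.7095
For M/M/1: Wq = λ/(μ(μ-λ))
Wq = 10.5/(14.8 × (14.8-10.5))
Wq = 10.5/(14.8 × 4.30)
Wq = 0.1650 hours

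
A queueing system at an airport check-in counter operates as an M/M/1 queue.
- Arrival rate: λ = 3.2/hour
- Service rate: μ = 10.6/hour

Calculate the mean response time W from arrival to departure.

First, compute utilization: ρ = λ/μ = 3.2/10.6 = 0.3019
For M/M/1: W = 1/(μ-λ)
W = 1/(10.6-3.2) = 1/7.40
W = 0.1351 hours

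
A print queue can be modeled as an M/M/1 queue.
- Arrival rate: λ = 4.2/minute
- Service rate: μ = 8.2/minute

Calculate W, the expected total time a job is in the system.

First, compute utilization: ρ = λ/μ = 4.2/8.2 = 0.5122
For M/M/1: W = 1/(μ-λ)
W = 1/(8.2-4.2) = 1/4.00
W = 0.2500 minutes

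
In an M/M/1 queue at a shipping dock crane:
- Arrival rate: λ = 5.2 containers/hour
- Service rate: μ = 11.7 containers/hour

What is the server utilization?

Server utilization: ρ = λ/μ
ρ = 5.2/11.7 = 0.4444
The server is busy 44.44% of the time.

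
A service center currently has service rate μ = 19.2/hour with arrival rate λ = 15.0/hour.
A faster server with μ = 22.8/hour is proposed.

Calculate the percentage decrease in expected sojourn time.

System 1: ρ₁ = 15.0/19.2 = 0.7812, W₁ = 1/(19.2-15.0) = 0.23810
System 2: ρ₂ = 15.0/22.8 = 0.6579, W₂ = 1/(22.8-15.0) = 0.12821
Improvement: (W₁-W₂)/W₁ = (0.23810-0.12821)/0.23810 = 46.15%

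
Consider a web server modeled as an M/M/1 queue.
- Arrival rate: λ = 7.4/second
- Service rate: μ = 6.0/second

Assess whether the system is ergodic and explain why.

Stability requires ρ = λ/(cμ) < 1
ρ = 7.4/(1 × 6.0) = 7.4/6.00 = 1.2333
Since 1.2333 ≥ 1, the system is UNSTABLE.
Queue grows without bound. Need μ > λ = 7.4.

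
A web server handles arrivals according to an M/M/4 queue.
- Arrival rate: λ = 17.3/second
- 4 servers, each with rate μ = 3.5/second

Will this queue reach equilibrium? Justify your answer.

Stability requires ρ = λ/(cμ) < 1
ρ = 17.3/(4 × 3.5) = 17.3/14.00 = 1.2357
Since 1.2357 ≥ 1, the system is UNSTABLE.
Need c > λ/μ = 17.3/3.5 = 4.94.
Minimum servers needed: c = 5.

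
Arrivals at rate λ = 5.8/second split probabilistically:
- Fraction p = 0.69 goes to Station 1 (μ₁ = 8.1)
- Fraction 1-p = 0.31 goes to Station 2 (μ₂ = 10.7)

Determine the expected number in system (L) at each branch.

Effective rates: λ₁ = 5.8×0.69 = 4.002, λ₂ = 5.8×0.31 = 1.798
Station 1: ρ₁ = 4.002/8.1 = 0.49407, L₁ = ρ₁/(1-ρ₁) = 0.49407/(1-0.49407) = 0.9766
Station 2: ρ₂ = 1.798/10.7 = 0.16804, L₂ = ρ₂/(1-ρ₂) = 0.16804/(1-0.16804) = 0.2020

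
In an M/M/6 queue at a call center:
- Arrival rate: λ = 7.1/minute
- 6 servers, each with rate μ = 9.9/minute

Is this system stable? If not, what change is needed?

Stability requires ρ = λ/(cμ) < 1
ρ = 7.1/(6 × 9.9) = 7.1/59.40 = 0.1195
Since 0.1195 < 1, the system is STABLE.
The servers are busy 11.95% of the time.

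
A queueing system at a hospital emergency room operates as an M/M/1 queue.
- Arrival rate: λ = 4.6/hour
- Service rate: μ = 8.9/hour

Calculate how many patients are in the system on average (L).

ρ = λ/μ = 4.6/8.9 = 0.5169
For M/M/1: L = λ/(μ-λ)
L = 4.6/(8.9-4.6) = 4.6/4.30
L = 1.0698 patients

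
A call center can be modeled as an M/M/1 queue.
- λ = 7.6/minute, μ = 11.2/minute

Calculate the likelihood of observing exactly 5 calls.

ρ = λ/μ = 7.6/11.2 = 0.67857
P(n) = (1-ρ)ρⁿ
P(5) = (1-0.67857) × 0.67857^5
P(5) = 0.32143 × 0.14387
P(5) = 0.04624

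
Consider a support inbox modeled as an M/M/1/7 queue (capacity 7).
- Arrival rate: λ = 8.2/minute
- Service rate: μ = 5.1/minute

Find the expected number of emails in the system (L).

ρ = λ/μ = 8.2/5.1 = 1.60784
P₀ = (1-ρ)/(1-ρ^(K+1)) = (1-1.60784)/(1-1.60784^8) = -0.6078/-43.6625 = 0.01392
P_K = P₀×ρ^K = 0.01392 × 1.60784^7 = 0.01392 × 27.7779 = 0.3867
L = ρ[1 - (K+1)ρ^K + Kρ^(K+1)] / [(1-ρ)(1-ρ^(K+1))]
L = 1.60784 × (1 - 8×27.7779 + 7×44.6625) / ((1 - 1.60784) × (1 - 44.6625)) = 5.5381 emails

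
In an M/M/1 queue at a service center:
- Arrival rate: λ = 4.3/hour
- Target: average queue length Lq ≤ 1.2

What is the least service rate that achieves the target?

For M/M/1: Lq = λ²/(μ(μ-λ))
Need Lq ≤ 1.2, i.e. μ(μ-λ) ≥ λ²/1.2
μ² - 4.3μ - 18.49/1.2 ≥ 0  →  μ² - 4.3μ - 15.40833 ≥ 0
Quadratic formula (positive root): μ = [λ + √(λ² + 4×15.40833)]/2
Discriminant: 18.49 + 4×15.40833 = 80.1233, √80.1233 = 8.9512
μ ≥ (4.3 + 8.9512)/2 = 6.6256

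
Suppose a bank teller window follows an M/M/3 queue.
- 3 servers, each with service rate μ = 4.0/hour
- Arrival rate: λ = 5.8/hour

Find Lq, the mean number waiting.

Traffic intensity: ρ = λ/(cμ) = 5.8/(3×4.0) = 0.4833
Since ρ = 0.4833 < 1, system is stable.
Offered load a = λ/μ = cρ = 5.8/4.0 = 1.4500
P₀ = [ Σₙ₌₀^2 aⁿ/n! + a^3/(3!(1-ρ)) ]⁻¹
Σ = a^0/0! + a^1/1! + a^2/2! = 1.00000 + 1.45000 + 1.05125 = 3.5012
a^3/(3!(1-ρ)) = 3.0486/(6 × 0.5167) = 0.9834
P₀ = 1/(3.5012 + 0.9834) = 0.2230
Lq = P₀·a^3·ρ / (3!(1-ρ)²) = 0.22298 × 3.0486 × 0.48333 / (6 × 0.26694) = 0.2051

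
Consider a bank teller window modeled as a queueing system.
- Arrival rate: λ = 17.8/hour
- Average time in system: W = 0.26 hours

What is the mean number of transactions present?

Little's Law: L = λW
L = 17.8 × 0.26 = 4.6280 transactions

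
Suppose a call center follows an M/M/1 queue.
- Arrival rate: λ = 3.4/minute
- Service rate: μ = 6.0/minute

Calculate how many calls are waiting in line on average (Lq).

ρ = λ/μ = 3.4/6.0 = 0.5667
For M/M/1: Lq = λ²/(μ(μ-λ))
Lq = 11.56/(6.0 × 2.60)
Lq = 0.7410 calls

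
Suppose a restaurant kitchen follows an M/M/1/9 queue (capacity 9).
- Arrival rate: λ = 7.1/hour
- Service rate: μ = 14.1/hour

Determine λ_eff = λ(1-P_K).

ρ = λ/μ = 7.1/14.1 = 0.50355
P₀ = (1-ρ)/(1-ρ^(K+1)) = (1-0.50355)/(1-0.50355^10) = 0.49645/0.99895 = 0.4970
P_K = P₀×ρ^K = 0.49697 × 0.50355^9 = 0.49697 × 0.0020815 = 0.001034
λ_eff = λ(1-P_K) = 7.1 × (1 - 0.001034) = 7.1 × 0.99897 = 7.0927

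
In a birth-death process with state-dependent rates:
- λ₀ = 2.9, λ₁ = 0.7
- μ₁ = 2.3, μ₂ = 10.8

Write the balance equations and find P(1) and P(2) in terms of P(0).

Balance equations:
State 0: λ₀P₀ = μ₁P₁ → P₁ = (λ₀/μ₁)P₀ = (2.9/2.3)P₀ = 1.2609P₀
State 1: P₂ = (λ₀λ₁)/(μ₁μ₂)P₀ = (2.9×0.7)/(2.3×10.8)P₀ = 0.08172P₀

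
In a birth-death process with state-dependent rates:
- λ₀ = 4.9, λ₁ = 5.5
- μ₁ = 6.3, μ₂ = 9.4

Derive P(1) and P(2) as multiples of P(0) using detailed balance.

Balance equations:
State 0: λ₀P₀ = μ₁P₁ → P₁ = (λ₀/μ₁)P₀ = (4.9/6.3)P₀ = 0.7778P₀
State 1: P₂ = (λ₀λ₁)/(μ₁μ₂)P₀ = (4.9×5.5)/(6.3×9.4)P₀ = 0.4551P₀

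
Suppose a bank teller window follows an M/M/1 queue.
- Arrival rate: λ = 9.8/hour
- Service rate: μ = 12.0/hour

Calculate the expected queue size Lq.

ρ = λ/μ = 9.8/12.0 = 0.8167
For M/M/1: Lq = λ²/(μ(μ-λ))
Lq = 96.04/(12.0 × 2.20)
Lq = 3.6379 transactions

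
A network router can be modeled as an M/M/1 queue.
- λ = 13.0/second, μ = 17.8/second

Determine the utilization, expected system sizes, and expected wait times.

Step 1: ρ = λ/μ = 13.0/17.8 = 0.7303
Step 2: L = λ/(μ-λ) = 13.0/4.80 = 2.7083
Step 3: Lq = λ²/(μ(μ-λ)) = 169.00/(17.8×4.80) = 1.9780
Step 4: W = 1/(μ-λ) = 1/4.80 = 0.20833
Step 5: Wq = λ/(μ(μ-λ)) = 13.0/(17.8×4.80) = 0.1522
Step 6: P(0) = 1-ρ = 0.2697
Verify: L = λW = 13.0×0.20833 = 2.7083 ✔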